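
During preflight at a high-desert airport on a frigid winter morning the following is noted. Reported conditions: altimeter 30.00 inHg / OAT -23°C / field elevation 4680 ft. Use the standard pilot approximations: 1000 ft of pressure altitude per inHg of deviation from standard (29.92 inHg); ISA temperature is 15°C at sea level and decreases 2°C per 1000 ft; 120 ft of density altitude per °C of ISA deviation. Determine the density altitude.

Pressure altitude = 4680 + (29.92 − 30.00) × 1000 = 4680 + (-80) = 4600 ft.
ISA temperature at 4600 ft = 15 − 2 × (4600/1000) = 5.8°C.
ISA deviation = -23 − 5.8 = -28.8°C.
Density altitude = 4600 + 120 × (-28.8) = 1144 ft.

1144 ft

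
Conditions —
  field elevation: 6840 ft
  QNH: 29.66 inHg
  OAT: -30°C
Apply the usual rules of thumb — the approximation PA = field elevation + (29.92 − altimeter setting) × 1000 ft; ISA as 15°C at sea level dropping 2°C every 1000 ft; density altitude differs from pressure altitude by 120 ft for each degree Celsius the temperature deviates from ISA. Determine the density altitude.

3404 ft

Pressure altitude = 6840 + (29.92 − 29.66) × 1000 = 6840 + (+260) = 7100 ft.
ISA temperature at 7100 ft = 15 − 2 × (7100/1000) = 0.8°C.
ISA deviation = -30 − 0.8 = -30.8°C.
Density altitude = 7100 + 120 × (-30.8) = 3404 ft.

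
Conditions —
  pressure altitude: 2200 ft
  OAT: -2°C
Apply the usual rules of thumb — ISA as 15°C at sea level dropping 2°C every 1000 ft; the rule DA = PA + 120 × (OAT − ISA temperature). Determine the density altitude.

ISA temperature at 2200 ft = 15 − 2 × (2200/1000) = 10.6°C.
ISA deviation = -2 − 10.6 = -12.6°C.
Density altitude = 2200 + 120 × (-12.6) = 2200 + (-1512) = 688 ft.

688 ft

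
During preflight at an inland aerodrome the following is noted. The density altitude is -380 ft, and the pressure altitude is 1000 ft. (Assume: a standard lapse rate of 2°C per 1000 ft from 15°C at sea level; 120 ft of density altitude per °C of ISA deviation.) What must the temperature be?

1.5°C

Density altitude − pressure altitude = -380 − 1000 = -1380 ft.
At 120 ft/°C that is an ISA deviation of -1380/120 = -11.5°C.
ISA temperature at 1000 ft = 15 − 2 × (1000/1000) = 13°C.
OAT = ISA + deviation = 13 + (-11.5) = 1.5°C.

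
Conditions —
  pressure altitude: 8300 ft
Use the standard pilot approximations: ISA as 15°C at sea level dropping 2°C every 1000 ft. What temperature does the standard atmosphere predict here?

ISA temperature = 15 − 2 × (8300/1000) = 15 − 16.6 = -1.6°C.

-1.6°C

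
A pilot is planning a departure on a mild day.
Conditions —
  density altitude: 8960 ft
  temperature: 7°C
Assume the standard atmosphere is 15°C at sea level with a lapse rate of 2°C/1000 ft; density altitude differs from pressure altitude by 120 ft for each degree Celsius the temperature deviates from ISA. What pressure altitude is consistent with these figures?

DA = PA + 120 × (OAT − (15 − 2·PA/1000)) = PA + 120·OAT − 1800 + 0.24·PA = 1.24·PA + 120·OAT − 1800.
So 1.24·PA = 8960 − 120 × 7 + 1800 = 9920.
PA = 9920 / 1.24 = 8000 ft.

8000 ft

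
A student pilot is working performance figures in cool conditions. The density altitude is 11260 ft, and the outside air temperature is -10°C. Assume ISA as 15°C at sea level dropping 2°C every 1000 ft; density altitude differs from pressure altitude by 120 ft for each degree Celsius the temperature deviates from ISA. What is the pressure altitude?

DA = PA + 120 × (OAT − (15 − 2·PA/1000)) = PA + 120·OAT − 1800 + 0.24·PA = 1.24·PA + 120·OAT − 1800.
So 1.24·PA = 11260 − 120 × (-10) + 1800 = 14260.
PA = 14260 / 1.24 = 11500 ft.

11500 ft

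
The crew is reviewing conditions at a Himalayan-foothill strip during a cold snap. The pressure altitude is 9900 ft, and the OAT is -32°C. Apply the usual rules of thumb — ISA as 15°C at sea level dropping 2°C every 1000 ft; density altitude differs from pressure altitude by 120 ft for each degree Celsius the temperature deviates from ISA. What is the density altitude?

6636 ft

ISA temperature at 9900 ft = 15 − 2 × (9900/1000) = -4.8°C.
ISA deviation = -32 − (-4.8) = -27.2°C.
Density altitude = 9900 + 120 × (-27.2) = 9900 + (-3264) = 6636 ft.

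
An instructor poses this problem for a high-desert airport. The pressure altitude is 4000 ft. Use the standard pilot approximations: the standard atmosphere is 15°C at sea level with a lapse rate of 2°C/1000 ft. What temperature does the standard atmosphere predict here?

7°C

ISA temperature = 15 − 2 × (4000/1000) = 15 − 8 = 7°C.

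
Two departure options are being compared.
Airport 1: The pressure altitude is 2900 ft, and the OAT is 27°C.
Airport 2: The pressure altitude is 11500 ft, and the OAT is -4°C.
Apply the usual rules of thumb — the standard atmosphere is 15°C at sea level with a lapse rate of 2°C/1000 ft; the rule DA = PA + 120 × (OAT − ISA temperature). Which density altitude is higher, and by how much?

Airport 1: ISA temp = 9.2°C, deviation +17.8°C, DA = 2900 + 120 × 17.8 = 5036 ft.
Airport 2: ISA temp = -8°C, deviation +4°C, DA = 11500 + 120 × 4 = 11980 ft.
Airport 2 is higher by 11980 − 5036 = 6944 ft.

Airport 2 by 6944 ft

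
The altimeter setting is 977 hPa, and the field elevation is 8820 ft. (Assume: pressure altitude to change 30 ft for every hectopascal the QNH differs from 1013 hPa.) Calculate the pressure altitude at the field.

Pressure correction = (1013 − 977) × 30 = +1080 ft.
Pressure altitude = 8820 + (+1080) = 9900 ft.

9900 ft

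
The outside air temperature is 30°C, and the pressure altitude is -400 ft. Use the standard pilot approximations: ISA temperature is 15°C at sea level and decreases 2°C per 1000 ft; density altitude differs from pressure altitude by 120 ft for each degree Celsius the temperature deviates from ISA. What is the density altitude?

ISA temperature at -400 ft = 15 − 2 × (-400/1000) = 15.8°C.
ISA deviation = 30 − 15.8 = +14.2°C.
Density altitude = -400 + 120 × (14.2) = -400 + (+1704) = 1304 ft.

1304 ft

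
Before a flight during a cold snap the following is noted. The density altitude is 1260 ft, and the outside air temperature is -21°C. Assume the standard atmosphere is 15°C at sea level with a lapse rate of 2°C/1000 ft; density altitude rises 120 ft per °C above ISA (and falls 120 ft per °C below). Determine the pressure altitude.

DA = PA + 120 × (OAT − (15 − 2·PA/1000)) = PA + 120·OAT − 1800 + 0.24·PA = 1.24·PA + 120·OAT − 1800.
So 1.24·PA = 1260 − 120 × (-21) + 1800 = 5580.
PA = 5580 / 1.24 = 4500 ft.

4500 ft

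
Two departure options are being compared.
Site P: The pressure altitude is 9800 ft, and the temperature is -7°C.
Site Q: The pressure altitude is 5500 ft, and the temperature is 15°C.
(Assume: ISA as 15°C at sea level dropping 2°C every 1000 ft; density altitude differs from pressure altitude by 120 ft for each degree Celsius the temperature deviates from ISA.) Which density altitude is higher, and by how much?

Site P by 2692 ft

Site P: ISA temp = -4.6°C, deviation -2.4°C, DA = 9800 + 120 × (-2.4) = 9512 ft.
Site Q: ISA temp = 4°C, deviation +11°C, DA = 5500 + 120 × 11 = 6820 ft.
Site P is higher by 9512 − 6820 = 2692 ft.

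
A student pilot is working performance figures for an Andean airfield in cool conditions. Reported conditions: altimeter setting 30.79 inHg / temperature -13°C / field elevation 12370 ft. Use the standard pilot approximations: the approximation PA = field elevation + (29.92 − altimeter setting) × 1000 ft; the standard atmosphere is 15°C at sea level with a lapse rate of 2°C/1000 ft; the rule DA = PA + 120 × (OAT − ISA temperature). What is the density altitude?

10900 ft

Pressure altitude = 12370 + (29.92 − 30.79) × 1000 = 12370 + (-870) = 11500 ft.
ISA temperature at 11500 ft = 15 − 2 × (11500/1000) = -8°C.
ISA deviation = -13 − (-8) = -5°C.
Density altitude = 11500 + 120 × (-5) = 10900 ft.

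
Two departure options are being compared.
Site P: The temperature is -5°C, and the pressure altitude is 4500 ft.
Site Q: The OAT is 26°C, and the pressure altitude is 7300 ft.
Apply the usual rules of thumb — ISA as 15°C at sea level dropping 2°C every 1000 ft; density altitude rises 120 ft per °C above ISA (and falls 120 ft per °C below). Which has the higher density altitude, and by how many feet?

Site P: ISA temp = 6°C, deviation -11°C, DA = 4500 + 120 × (-11) = 3180 ft.
Site Q: ISA temp = 0.4°C, deviation +25.6°C, DA = 7300 + 120 × 25.6 = 10372 ft.
Site Q is higher by 10372 − 3180 = 7192 ft.

Site Q by 7192 ft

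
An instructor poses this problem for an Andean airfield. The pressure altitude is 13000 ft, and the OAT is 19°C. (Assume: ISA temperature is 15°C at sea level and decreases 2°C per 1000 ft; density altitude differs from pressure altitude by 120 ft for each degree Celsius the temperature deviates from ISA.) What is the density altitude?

ISA temperature at 13000 ft = 15 − 2 × (13000/1000) = -11°C.
ISA deviation = 19 − (-11) = +30°C.
Density altitude = 13000 + 120 × (30) = 13000 + (+3600) = 16600 ft.

16600 ft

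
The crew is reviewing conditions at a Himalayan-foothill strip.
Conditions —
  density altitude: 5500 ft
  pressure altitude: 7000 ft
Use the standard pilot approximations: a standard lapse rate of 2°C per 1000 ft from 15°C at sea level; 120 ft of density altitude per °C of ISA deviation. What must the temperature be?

-11.5°C

Density altitude − pressure altitude = 5500 − 7000 = -1500 ft.
At 120 ft/°C that is an ISA deviation of -1500/120 = -12.5°C.
ISA temperature at 7000 ft = 15 − 2 × (7000/1000) = 1°C.
OAT = ISA + deviation = 1 + (-12.5) = -11.5°C.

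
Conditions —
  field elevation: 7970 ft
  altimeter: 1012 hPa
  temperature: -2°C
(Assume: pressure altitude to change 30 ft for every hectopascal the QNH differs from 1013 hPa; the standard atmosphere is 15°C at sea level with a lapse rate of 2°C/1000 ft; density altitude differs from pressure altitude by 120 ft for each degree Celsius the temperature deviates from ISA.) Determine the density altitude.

7880 ft

Pressure altitude = 7970 + (1013 − 1012) × 30 = 7970 + (+30) = 8000 ft.
ISA temperature at 8000 ft = 15 − 2 × (8000/1000) = -1°C.
ISA deviation = -2 − (-1) = -1°C.
Density altitude = 8000 + 120 × (-1) = 7880 ft.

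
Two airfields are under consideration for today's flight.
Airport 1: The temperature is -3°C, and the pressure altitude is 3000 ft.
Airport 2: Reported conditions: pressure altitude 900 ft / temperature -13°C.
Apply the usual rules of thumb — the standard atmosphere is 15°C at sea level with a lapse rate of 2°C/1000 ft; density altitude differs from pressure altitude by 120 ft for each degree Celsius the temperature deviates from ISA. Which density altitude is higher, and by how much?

Airport 1: ISA temp = 9°C, deviation -12°C, DA = 3000 + 120 × (-12) = 1560 ft.
Airport 2: ISA temp = 13.2°C, deviation -26.2°C, DA = 900 + 120 × (-26.2) = -2244 ft.
Airport 1 is higher by 1560 − (-2244) = 3804 ft.

Airport 1 by 3804 ft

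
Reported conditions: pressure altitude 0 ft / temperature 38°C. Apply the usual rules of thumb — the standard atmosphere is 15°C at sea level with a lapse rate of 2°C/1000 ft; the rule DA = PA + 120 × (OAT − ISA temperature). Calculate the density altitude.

2760 ft

ISA temperature at 0 ft = 15 − 2 × (0/1000) = 15°C.
ISA deviation = 38 − 15 = +23°C.
Density altitude = 0 + 120 × (23) = 0 + (+2760) = 2760 ft.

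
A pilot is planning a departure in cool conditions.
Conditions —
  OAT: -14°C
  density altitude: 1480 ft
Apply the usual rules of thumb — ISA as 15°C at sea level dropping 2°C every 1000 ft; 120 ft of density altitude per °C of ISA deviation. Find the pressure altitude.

DA = PA + 120 × (OAT − (15 − 2·PA/1000)) = PA + 120·OAT − 1800 + 0.24·PA = 1.24·PA + 120·OAT − 1800.
So 1.24·PA = 1480 − 120 × (-14) + 1800 = 4960.
PA = 4960 / 1.24 = 4000 ft.

4000 ft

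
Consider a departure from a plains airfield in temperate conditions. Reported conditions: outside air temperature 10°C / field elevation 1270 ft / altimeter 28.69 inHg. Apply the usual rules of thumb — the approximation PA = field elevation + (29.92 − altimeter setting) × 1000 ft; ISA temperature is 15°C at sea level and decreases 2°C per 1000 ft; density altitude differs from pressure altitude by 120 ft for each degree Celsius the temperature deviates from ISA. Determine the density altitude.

Pressure altitude = 1270 + (29.92 − 28.69) × 1000 = 1270 + (+1230) = 2500 ft.
ISA temperature at 2500 ft = 15 − 2 × (2500/1000) = 10°C.
ISA deviation = 10 − 10 = 0°C.
Density altitude = 2500 + 120 × (0) = 2500 ft.

2500 ft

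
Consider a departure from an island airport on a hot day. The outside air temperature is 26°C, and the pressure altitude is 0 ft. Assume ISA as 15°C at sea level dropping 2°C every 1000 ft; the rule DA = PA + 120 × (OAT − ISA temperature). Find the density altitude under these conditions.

1320 ft

ISA temperature at 0 ft = 15 − 2 × (0/1000) = 15°C.
ISA deviation = 26 − 15 = +11°C.
Density altitude = 0 + 120 × (11) = 0 + (+1320) = 1320 ft.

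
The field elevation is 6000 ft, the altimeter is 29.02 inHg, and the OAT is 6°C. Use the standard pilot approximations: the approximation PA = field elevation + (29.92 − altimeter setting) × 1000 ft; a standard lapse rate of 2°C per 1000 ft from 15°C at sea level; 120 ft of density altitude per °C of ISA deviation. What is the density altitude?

7476 ft

Pressure altitude = 6000 + (29.92 − 29.02) × 1000 = 6000 + (+900) = 6900 ft.
ISA temperature at 6900 ft = 15 − 2 × (6900/1000) = 1.2°C.
ISA deviation = 6 − 1.2 = +4.8°C.
Density altitude = 6900 + 120 × (4.8) = 7476 ft.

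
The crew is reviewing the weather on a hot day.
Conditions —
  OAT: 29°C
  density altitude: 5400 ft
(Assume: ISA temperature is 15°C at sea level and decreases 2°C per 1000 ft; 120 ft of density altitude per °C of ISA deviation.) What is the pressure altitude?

3000 ft

DA = PA + 120 × (OAT − (15 − 2·PA/1000)) = PA + 120·OAT − 1800 + 0.24·PA = 1.24·PA + 120·OAT − 1800.
So 1.24·PA = 5400 − 120 × 29 + 1800 = 3720.
PA = 3720 / 1.24 = 3000 ft.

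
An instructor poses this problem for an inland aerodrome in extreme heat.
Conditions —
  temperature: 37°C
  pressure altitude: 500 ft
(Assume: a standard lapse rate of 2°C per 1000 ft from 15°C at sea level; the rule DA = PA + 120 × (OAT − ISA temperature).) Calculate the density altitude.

3260 ft

ISA temperature at 500 ft = 15 − 2 × (500/1000) = 14°C.
ISA deviation = 37 − 14 = +23°C.
Density altitude = 500 + 120 × (23) = 500 + (+2760) = 3260 ft.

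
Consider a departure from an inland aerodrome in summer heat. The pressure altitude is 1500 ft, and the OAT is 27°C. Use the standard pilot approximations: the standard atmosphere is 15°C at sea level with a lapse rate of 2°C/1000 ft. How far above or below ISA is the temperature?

ISA+15°C

ISA temperature at 1500 ft = 15 − 2 × (1500/1000) = 12°C.
Deviation = OAT − ISA = 27 − 12 = +15°C.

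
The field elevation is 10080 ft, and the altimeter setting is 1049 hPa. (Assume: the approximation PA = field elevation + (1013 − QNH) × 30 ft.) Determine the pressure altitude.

9000 ft

Pressure correction = (1013 − 1049) × 30 = -1080 ft.
Pressure altitude = 10080 + (-1080) = 9000 ft.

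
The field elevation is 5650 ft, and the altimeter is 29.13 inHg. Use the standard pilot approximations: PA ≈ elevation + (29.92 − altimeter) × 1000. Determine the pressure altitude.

Pressure correction = (29.92 − 29.13) × 1000 = +790 ft.
Pressure altitude = 5650 + (+790) = 6440 ft.

6440 ft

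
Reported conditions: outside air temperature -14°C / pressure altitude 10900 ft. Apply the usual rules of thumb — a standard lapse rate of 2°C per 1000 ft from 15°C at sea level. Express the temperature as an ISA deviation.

ISA temperature at 10900 ft = 15 − 2 × (10900/1000) = -6.8°C.
Deviation = OAT − ISA = -14 − (-6.8) = -7.2°C.

ISA-7.2°C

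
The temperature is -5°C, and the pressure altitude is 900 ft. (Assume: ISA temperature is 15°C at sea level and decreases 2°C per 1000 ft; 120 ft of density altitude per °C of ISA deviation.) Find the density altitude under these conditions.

ISA temperature at 900 ft = 15 − 2 × (900/1000) = 13.2°C.
ISA deviation = -5 − 13.2 = -18.2°C.
Density altitude = 900 + 120 × (-18.2) = 900 + (-2184) = -1284 ft.

-1284 ft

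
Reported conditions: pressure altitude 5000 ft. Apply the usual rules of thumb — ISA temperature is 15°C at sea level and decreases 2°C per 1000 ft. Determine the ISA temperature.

5°C

ISA temperature = 15 − 2 × (5000/1000) = 15 − 10 = 5°C.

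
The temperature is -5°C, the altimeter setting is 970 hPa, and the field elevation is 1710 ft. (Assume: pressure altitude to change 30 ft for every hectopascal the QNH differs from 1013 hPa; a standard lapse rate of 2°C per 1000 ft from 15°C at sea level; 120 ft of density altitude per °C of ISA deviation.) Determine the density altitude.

Pressure altitude = 1710 + (1013 − 970) × 30 = 1710 + (+1290) = 3000 ft.
ISA temperature at 3000 ft = 15 − 2 × (3000/1000) = 9°C.
ISA deviation = -5 − 9 = -14°C.
Density altitude = 3000 + 120 × (-14) = 1320 ft.

1320 ft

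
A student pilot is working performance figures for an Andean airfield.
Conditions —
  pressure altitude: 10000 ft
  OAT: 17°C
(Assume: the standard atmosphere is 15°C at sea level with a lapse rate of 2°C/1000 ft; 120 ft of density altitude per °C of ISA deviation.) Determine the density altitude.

12640 ft

ISA temperature at 10000 ft = 15 − 2 × (10000/1000) = -5°C.
ISA deviation = 17 − (-5) = +22°C.
Density altitude = 10000 + 120 × (22) = 10000 + (+2640) = 12640 ft.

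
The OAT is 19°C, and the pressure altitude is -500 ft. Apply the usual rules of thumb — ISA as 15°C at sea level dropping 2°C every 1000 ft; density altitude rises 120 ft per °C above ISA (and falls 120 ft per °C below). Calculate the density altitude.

ISA temperature at -500 ft = 15 − 2 × (-500/1000) = 16°C.
ISA deviation = 19 − 16 = +3°C.
Density altitude = -500 + 120 × (3) = -500 + (+360) = -140 ft.

-140 ft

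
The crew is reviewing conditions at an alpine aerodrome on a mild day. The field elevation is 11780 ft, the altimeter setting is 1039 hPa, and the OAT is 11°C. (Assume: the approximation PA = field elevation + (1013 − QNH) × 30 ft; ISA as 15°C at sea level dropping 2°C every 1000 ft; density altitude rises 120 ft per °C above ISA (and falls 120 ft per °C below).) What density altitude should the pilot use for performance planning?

13160 ft

Pressure altitude = 11780 + (1013 − 1039) × 30 = 11780 + (-780) = 11000 ft.
ISA temperature at 11000 ft = 15 − 2 × (11000/1000) = -7°C.
ISA deviation = 11 − (-7) = +18°C.
Density altitude = 11000 + 120 × (18) = 13160 ft.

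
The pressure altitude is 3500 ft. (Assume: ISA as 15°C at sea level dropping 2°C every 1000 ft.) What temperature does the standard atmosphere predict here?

ISA temperature = 15 − 2 × (3500/1000) = 15 − 7 = 8°C.

8°C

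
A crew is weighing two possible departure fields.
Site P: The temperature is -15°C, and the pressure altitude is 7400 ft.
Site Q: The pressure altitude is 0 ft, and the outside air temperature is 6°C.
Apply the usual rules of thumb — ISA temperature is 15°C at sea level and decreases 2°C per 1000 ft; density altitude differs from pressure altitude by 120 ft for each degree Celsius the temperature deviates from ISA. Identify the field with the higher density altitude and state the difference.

Site P: ISA temp = 0.2°C, deviation -15.2°C, DA = 7400 + 120 × (-15.2) = 5576 ft.
Site Q: ISA temp = 15°C, deviation -9°C, DA = 0 + 120 × (-9) = -1080 ft.
Site P is higher by 5576 − (-1080) = 6656 ft.

Site P by 6656 ft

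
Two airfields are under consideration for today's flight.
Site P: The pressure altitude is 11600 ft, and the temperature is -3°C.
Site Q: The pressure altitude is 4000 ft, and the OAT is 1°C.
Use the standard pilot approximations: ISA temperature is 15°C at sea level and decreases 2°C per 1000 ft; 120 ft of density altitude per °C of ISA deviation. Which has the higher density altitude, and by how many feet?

Site P by 8944 ft

Site P: ISA temp = -8.2°C, deviation +5.2°C, DA = 11600 + 120 × 5.2 = 12224 ft.
Site Q: ISA temp = 7°C, deviation -6°C, DA = 4000 + 120 × (-6) = 3280 ft.
Site P is higher by 12224 − 3280 = 8944 ft.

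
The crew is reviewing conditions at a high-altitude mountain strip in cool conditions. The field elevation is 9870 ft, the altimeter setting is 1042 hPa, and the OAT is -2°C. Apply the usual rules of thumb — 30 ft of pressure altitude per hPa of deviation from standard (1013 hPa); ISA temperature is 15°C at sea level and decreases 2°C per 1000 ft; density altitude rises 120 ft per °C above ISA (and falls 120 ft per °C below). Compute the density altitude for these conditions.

9120 ft

Pressure altitude = 9870 + (1013 − 1042) × 30 = 9870 + (-870) = 9000 ft.
ISA temperature at 9000 ft = 15 − 2 × (9000/1000) = -3°C.
ISA deviation = -2 − (-3) = +1°C.
Density altitude = 9000 + 120 × (1) = 9120 ft.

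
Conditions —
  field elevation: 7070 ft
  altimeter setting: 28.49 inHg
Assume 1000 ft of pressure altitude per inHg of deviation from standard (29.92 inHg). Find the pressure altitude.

Pressure correction = (29.92 − 28.49) × 1000 = +1430 ft.
Pressure altitude = 7070 + (+1430) = 8500 ft.

8500 ft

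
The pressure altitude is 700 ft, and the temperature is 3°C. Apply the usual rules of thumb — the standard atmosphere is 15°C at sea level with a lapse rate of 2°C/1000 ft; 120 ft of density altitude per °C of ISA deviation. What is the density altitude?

ISA temperature at 700 ft = 15 − 2 × (700/1000) = 13.6°C.
ISA deviation = 3 − 13.6 = -10.6°C.
Density altitude = 700 + 120 × (-10.6) = 700 + (-1272) = -572 ft.

-572 ft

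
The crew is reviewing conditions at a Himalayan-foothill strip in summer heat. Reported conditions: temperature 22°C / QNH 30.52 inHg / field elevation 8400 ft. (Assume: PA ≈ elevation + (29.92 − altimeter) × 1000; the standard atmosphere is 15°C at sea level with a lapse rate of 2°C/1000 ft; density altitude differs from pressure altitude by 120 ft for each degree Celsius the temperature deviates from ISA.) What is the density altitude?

10512 ft

Pressure altitude = 8400 + (29.92 − 30.52) × 1000 = 8400 + (-600) = 7800 ft.
ISA temperature at 7800 ft = 15 − 2 × (7800/1000) = -0.6°C.
ISA deviation = 22 − (-0.6) = +22.6°C.
Density altitude = 7800 + 120 × (22.6) = 10512 ft.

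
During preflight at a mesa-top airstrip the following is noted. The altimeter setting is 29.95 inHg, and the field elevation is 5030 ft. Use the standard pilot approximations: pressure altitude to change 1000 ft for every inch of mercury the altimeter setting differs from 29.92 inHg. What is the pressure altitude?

5000 ft

Pressure correction = (29.92 − 29.95) × 1000 = -30 ft.
Pressure altitude = 5030 + (-30) = 5000 ft.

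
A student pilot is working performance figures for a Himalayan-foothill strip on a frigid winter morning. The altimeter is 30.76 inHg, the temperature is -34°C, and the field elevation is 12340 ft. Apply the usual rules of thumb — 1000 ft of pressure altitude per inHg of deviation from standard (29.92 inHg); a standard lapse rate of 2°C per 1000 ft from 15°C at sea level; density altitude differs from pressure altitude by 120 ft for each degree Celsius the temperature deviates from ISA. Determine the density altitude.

Pressure altitude = 12340 + (29.92 − 30.76) × 1000 = 12340 + (-840) = 11500 ft.
ISA temperature at 11500 ft = 15 − 2 × (11500/1000) = -8°C.
ISA deviation = -34 − (-8) = -26°C.
Density altitude = 11500 + 120 × (-26) = 8380 ft.

8380 ft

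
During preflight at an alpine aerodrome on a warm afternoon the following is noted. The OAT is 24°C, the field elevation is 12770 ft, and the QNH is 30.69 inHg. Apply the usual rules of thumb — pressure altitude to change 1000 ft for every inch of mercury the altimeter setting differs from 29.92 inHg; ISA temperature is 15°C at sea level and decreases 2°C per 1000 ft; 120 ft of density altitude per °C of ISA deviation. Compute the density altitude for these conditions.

Pressure altitude = 12770 + (29.92 − 30.69) × 1000 = 12770 + (-770) = 12000 ft.
ISA temperature at 12000 ft = 15 − 2 × (12000/1000) = -9°C.
ISA deviation = 24 − (-9) = +33°C.
Density altitude = 12000 + 120 × (33) = 15960 ft.

15960 ft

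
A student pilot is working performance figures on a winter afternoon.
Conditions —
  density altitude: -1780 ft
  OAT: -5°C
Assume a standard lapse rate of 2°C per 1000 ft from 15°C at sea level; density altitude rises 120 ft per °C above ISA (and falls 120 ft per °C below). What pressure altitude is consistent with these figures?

500 ft

DA = PA + 120 × (OAT − (15 − 2·PA/1000)) = PA + 120·OAT − 1800 + 0.24·PA = 1.24·PA + 120·OAT − 1800.
So 1.24·PA = -1780 − 120 × (-5) + 1800 = 620.
PA = 620 / 1.24 = 500 ft.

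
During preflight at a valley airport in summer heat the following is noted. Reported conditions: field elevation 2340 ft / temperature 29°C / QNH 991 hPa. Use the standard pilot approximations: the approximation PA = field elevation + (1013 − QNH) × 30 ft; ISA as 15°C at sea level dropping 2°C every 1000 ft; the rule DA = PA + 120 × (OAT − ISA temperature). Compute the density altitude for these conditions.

5400 ft

Pressure altitude = 2340 + (1013 − 991) × 30 = 2340 + (+660) = 3000 ft.
ISA temperature at 3000 ft = 15 − 2 × (3000/1000) = 9°C.
ISA deviation = 29 − 9 = +20°C.
Density altitude = 3000 + 120 × (20) = 5400 ft.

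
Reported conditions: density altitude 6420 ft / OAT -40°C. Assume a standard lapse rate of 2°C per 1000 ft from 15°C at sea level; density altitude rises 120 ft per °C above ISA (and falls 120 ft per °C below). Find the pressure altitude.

10500 ft

DA = PA + 120 × (OAT − (15 − 2·PA/1000)) = PA + 120·OAT − 1800 + 0.24·PA = 1.24·PA + 120·OAT − 1800.
So 1.24·PA = 6420 − 120 × (-40) + 1800 = 13020.
PA = 13020 / 1.24 = 10500 ft.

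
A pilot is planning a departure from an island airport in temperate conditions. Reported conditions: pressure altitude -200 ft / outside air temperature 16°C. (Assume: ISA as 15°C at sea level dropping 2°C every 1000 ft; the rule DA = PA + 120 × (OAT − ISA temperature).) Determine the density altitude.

-128 ft

ISA temperature at -200 ft = 15 − 2 × (-200/1000) = 15.4°C.
ISA deviation = 16 − 15.4 = +0.6°C.
Density altitude = -200 + 120 × (0.6) = -200 + (+72) = -128 ft.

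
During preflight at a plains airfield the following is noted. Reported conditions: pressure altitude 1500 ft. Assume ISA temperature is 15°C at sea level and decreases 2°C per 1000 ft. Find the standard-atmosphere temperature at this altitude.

ISA temperature = 15 − 2 × (1500/1000) = 15 − 3 = 12°C.

12°C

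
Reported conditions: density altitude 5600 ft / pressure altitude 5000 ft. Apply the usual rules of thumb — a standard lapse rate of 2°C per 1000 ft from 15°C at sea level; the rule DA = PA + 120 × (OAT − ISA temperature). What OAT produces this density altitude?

Density altitude − pressure altitude = 5600 − 5000 = +600 ft.
At 120 ft/°C that is an ISA deviation of 600/120 = +5°C.
ISA temperature at 5000 ft = 15 − 2 × (5000/1000) = 5°C.
OAT = ISA + deviation = 5 + (+5) = 10°C.

10°C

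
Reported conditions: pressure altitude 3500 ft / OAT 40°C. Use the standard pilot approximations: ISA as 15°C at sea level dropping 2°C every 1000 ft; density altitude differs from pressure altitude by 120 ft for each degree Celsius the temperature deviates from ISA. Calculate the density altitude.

7340 ft

ISA temperature at 3500 ft = 15 − 2 × (3500/1000) = 8°C.
ISA deviation = 40 − 8 = +32°C.
Density altitude = 3500 + 120 × (32) = 3500 + (+3840) = 7340 ft.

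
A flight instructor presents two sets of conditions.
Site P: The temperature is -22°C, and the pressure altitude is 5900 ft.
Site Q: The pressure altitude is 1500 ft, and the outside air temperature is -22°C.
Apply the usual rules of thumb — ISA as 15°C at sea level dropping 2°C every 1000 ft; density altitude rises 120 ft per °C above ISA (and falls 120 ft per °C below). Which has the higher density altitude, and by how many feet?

Site P by 5456 ft

Site P: ISA temp = 3.2°C, deviation -25.2°C, DA = 5900 + 120 × (-25.2) = 2876 ft.
Site Q: ISA temp = 12°C, deviation -34°C, DA = 1500 + 120 × (-34) = -2580 ft.
Site P is higher by 2876 − (-2580) = 5456 ft.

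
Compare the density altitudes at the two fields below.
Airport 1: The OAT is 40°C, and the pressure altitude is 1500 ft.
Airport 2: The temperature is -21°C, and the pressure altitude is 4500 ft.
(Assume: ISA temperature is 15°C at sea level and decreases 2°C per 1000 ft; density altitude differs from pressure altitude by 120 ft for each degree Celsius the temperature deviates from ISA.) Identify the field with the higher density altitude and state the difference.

Airport 1: ISA temp = 12°C, deviation +28°C, DA = 1500 + 120 × 28 = 4860 ft.
Airport 2: ISA temp = 6°C, deviation -27°C, DA = 4500 + 120 × (-27) = 1260 ft.
Airport 1 is higher by 4860 − 1260 = 3600 ft.

Airport 1 by 3600 ft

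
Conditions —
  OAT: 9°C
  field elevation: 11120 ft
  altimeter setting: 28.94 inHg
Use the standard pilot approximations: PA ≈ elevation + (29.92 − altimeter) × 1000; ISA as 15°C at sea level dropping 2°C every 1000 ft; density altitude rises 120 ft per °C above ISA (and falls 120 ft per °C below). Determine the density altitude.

14284 ft

Pressure altitude = 11120 + (29.92 − 28.94) × 1000 = 11120 + (+980) = 12100 ft.
ISA temperature at 12100 ft = 15 − 2 × (12100/1000) = -9.2°C.
ISA deviation = 9 − (-9.2) = +18.2°C.
Density altitude = 12100 + 120 × (18.2) = 14284 ft.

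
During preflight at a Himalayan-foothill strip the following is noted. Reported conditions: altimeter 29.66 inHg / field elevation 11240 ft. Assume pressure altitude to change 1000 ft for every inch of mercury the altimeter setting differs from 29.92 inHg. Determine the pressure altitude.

11500 ft

Pressure correction = (29.92 − 29.66) × 1000 = +260 ft.
Pressure altitude = 11240 + (+260) = 11500 ft.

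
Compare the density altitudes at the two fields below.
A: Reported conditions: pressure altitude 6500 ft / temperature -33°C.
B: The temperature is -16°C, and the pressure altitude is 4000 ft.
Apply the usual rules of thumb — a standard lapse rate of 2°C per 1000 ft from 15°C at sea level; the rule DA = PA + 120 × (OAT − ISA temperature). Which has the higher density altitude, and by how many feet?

A by 1060 ft

A: ISA temp = 2°C, deviation -35°C, DA = 6500 + 120 × (-35) = 2300 ft.
B: ISA temp = 7°C, deviation -23°C, DA = 4000 + 120 × (-23) = 1240 ft.
A is higher by 2300 − 1240 = 1060 ft.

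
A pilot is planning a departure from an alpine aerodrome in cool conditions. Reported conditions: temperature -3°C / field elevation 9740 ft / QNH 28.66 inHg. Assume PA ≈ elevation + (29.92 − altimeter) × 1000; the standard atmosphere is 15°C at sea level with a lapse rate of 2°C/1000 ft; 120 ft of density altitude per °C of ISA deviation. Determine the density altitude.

Pressure altitude = 9740 + (29.92 − 28.66) × 1000 = 9740 + (+1260) = 11000 ft.
ISA temperature at 11000 ft = 15 − 2 × (11000/1000) = -7°C.
ISA deviation = -3 − (-7) = +4°C.
Density altitude = 11000 + 120 × (4) = 11480 ft.

11480 ft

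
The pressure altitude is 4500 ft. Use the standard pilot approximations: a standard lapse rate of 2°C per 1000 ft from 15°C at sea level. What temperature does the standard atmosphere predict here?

ISA temperature = 15 − 2 × (4500/1000) = 15 − 9 = 6°C.

6°C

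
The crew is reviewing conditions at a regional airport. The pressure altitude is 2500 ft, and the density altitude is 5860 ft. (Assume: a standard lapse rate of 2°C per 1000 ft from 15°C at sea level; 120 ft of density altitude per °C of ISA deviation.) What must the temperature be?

Density altitude − pressure altitude = 5860 − 2500 = +3360 ft.
At 120 ft/°C that is an ISA deviation of 3360/120 = +28°C.
ISA temperature at 2500 ft = 15 − 2 × (2500/1000) = 10°C.
OAT = ISA + deviation = 10 + (+28) = 38°C.

38°C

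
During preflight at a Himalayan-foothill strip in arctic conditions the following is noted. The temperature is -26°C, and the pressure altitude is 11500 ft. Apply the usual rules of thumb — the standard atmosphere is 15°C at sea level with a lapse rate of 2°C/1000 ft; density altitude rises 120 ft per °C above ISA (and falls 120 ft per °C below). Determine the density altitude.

9340 ft

ISA temperature at 11500 ft = 15 − 2 × (11500/1000) = -8°C.
ISA deviation = -26 − (-8) = -18°C.
Density altitude = 11500 + 120 × (-18) = 11500 + (-2160) = 9340 ft.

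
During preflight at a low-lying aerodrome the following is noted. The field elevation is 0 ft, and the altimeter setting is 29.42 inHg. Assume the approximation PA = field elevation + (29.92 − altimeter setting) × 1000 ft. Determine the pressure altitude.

Pressure correction = (29.92 − 29.42) × 1000 = +500 ft.
Pressure altitude = 0 + (+500) = 500 ft.

500 ft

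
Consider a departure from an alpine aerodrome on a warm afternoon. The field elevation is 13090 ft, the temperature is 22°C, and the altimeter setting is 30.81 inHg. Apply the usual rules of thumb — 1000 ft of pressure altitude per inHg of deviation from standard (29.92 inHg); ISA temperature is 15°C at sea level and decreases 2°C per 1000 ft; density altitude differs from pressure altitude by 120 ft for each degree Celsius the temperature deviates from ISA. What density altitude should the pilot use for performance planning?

15968 ft

Pressure altitude = 13090 + (29.92 − 30.81) × 1000 = 13090 + (-890) = 12200 ft.
ISA temperature at 12200 ft = 15 − 2 × (12200/1000) = -9.4°C.
ISA deviation = 22 − (-9.4) = +31.4°C.
Density altitude = 12200 + 120 × (31.4) = 15968 ft.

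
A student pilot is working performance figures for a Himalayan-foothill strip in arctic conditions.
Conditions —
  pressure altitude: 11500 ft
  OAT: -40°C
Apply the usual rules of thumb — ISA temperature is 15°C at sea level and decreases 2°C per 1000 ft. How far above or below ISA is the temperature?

ISA-32°C

ISA temperature at 11500 ft = 15 − 2 × (11500/1000) = -8°C.
Deviation = OAT − ISA = -40 − (-8) = -32°C.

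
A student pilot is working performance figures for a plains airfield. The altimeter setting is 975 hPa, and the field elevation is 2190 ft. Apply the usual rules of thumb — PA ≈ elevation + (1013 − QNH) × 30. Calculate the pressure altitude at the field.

3330 ft

Pressure correction = (1013 − 975) × 30 = +1140 ft.
Pressure altitude = 2190 + (+1140) = 3330 ft.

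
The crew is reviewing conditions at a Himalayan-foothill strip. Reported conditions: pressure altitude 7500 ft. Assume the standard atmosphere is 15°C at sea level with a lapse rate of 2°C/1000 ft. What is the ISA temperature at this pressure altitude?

0°C

ISA temperature = 15 − 2 × (7500/1000) = 15 − 15 = 0°C.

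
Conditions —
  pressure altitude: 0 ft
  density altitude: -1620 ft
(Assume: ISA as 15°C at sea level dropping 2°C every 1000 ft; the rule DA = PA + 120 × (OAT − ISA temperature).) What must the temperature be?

1.5°C

Density altitude − pressure altitude = -1620 − 0 = -1620 ft.
At 120 ft/°C that is an ISA deviation of -1620/120 = -13.5°C.
ISA temperature at 0 ft = 15 − 2 × (0/1000) = 15°C.
OAT = ISA + deviation = 15 + (-13.5) = 1.5°C.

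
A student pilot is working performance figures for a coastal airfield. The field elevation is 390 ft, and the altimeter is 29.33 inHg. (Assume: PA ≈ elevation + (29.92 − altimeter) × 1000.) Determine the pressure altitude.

980 ft

Pressure correction = (29.92 − 29.33) × 1000 = +590 ft.
Pressure altitude = 390 + (+590) = 980 ft.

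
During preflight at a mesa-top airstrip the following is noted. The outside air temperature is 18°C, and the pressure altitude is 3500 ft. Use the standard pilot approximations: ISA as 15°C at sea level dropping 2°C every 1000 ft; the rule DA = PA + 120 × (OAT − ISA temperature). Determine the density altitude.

4700 ft

ISA temperature at 3500 ft = 15 − 2 × (3500/1000) = 8°C.
ISA deviation = 18 − 8 = +10°C.
Density altitude = 3500 + 120 × (10) = 3500 + (+1200) = 4700 ft.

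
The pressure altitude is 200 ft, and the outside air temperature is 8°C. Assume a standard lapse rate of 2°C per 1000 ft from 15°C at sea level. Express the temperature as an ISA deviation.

ISA-6.6°C

ISA temperature at 200 ft = 15 − 2 × (200/1000) = 14.6°C.
Deviation = OAT − ISA = 8 − 14.6 = -6.6°C.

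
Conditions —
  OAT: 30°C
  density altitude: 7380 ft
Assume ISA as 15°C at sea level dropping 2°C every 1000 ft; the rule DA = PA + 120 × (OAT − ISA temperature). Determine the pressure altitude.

DA = PA + 120 × (OAT − (15 − 2·PA/1000)) = PA + 120·OAT − 1800 + 0.24·PA = 1.24·PA + 120·OAT − 1800.
So 1.24·PA = 7380 − 120 × 30 + 1800 = 5580.
PA = 5580 / 1.24 = 4500 ft.

4500 ft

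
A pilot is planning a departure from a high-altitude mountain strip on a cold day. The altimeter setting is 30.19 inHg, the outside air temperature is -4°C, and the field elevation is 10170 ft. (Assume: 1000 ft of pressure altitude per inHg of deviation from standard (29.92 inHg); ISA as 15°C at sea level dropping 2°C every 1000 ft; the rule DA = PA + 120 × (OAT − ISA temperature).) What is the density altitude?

9996 ft

Pressure altitude = 10170 + (29.92 − 30.19) × 1000 = 10170 + (-270) = 9900 ft.
ISA temperature at 9900 ft = 15 − 2 × (9900/1000) = -4.8°C.
ISA deviation = -4 − (-4.8) = +0.8°C.
Density altitude = 9900 + 120 × (0.8) = 9996 ft.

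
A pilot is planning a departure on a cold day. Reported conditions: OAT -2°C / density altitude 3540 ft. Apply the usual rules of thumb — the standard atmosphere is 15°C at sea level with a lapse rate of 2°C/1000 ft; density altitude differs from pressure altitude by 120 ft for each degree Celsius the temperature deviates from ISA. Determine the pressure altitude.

DA = PA + 120 × (OAT − (15 − 2·PA/1000)) = PA + 120·OAT − 1800 + 0.24·PA = 1.24·PA + 120·OAT − 1800.
So 1.24·PA = 3540 − 120 × (-2) + 1800 = 5580.
PA = 5580 / 1.24 = 4500 ft.

4500 ft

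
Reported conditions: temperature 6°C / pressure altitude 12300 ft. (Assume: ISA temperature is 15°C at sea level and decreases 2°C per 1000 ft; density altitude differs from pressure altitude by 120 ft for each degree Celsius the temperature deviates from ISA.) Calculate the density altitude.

ISA temperature at 12300 ft = 15 − 2 × (12300/1000) = -9.6°C.
ISA deviation = 6 − (-9.6) = +15.6°C.
Density altitude = 12300 + 120 × (15.6) = 12300 + (+1872) = 14172 ft.

14172 ft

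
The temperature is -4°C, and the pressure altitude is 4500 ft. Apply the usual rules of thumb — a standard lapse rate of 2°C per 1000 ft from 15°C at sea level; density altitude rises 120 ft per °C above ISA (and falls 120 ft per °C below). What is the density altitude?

ISA temperature at 4500 ft = 15 − 2 × (4500/1000) = 6°C.
ISA deviation = -4 − 6 = -10°C.
Density altitude = 4500 + 120 × (-10) = 4500 + (-1200) = 3300 ft.

3300 ft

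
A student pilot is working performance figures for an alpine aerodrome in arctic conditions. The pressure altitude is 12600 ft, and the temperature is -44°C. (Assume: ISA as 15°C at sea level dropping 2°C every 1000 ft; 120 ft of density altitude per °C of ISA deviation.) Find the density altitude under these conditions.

8544 ft

ISA temperature at 12600 ft = 15 − 2 × (12600/1000) = -10.2°C.
ISA deviation = -44 − (-10.2) = -33.8°C.
Density altitude = 12600 + 120 × (-33.8) = 12600 + (-4056) = 8544 ft.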